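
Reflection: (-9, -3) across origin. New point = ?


Reflection rule for origin: (-x, -y)
(-9, -3) -> (9, 3)

(9, 3)


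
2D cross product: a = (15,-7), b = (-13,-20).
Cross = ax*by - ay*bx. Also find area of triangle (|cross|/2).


cross = 15*(-20) + 7*(-13) = -300 - 91 = -391
Triangle area = |-391|/2 = 391/2 = 195.5000

cross = -391, triangle area = 195.5000


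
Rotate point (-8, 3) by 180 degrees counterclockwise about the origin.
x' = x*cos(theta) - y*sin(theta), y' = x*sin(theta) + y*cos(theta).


cos(180) = -1, sin(180) = 0
x' = -8*(-1) - 3*0 = 8
y' = -8*0 + 3*(-1) = -3

(8, -3)


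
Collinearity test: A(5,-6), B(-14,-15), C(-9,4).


5*(-15-4) - 14*(4+ 6) - 9*(-6+ 15)
= -95 - 140 - 81 = -316

No, not collinear (determinant = -316)


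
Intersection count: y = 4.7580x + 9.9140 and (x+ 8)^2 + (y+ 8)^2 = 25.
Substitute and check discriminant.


Substitute y = 4.7580x + 9.9140: (x+ 8)^2 + (4.7580x+9.9140+ 8)^2 = 25
Expand to Ax^2 + Bx + C = 0, where b-k = 17.914
A = 1+m^2 = 23.638564
B = 2(m(b-k) - h) = 2(4.7580*17.914 + 8) = 186.469624
C = h^2 + (b-k)^2 - r^2 = 64 + 320.911396 - 25 = 359.911396
disc = B^2-4AC = 34770.9207 - 34031.1543 = 739.7664
disc > 0

2 intersection points


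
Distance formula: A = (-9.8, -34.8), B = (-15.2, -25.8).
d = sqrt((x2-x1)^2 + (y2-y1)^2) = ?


dx = -15.2 + 9.8 = -5.4
dy = -25.8 + 34.8 = 9
d = sqrt(29.16 + 81) = sqrt(110.16) = 10.4957

10.4957


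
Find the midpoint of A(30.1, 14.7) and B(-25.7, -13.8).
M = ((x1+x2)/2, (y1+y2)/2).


Mx = (30.1 - 25.7)/2 = 4.4/2 = 2.2000
My = (14.7 - 13.8)/2 = 0.9/2 = 0.4500

(2.2000, 0.4500)


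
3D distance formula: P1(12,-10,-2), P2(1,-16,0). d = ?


dx=-11, dy=-6, dz=2
d = sqrt(121+36+4) = sqrt(161) = 12.6886

12.6886


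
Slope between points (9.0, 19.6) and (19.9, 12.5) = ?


dy = 12.5 - 19.6 = -7.1
dx = 19.9 - 9.0 = 10.9
m = -7.1/10.9 = -0.6514

m = -0.6514


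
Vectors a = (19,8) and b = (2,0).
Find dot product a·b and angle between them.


a·b = 19*2 + 8*0 = 38 + 0 = 38
|a| = sqrt(361+64) = 20.6155
|b| = sqrt(4+0) = 2.0000
cos(theta) = 38/(sqrt(425)*sqrt(4)) = 38/sqrt(1700) = 0.921635
theta = arccos(38/sqrt(1700)) = 22.8337 degrees

a·b = 38, theta = 22.8337 deg


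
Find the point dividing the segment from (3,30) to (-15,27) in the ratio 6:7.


Px = (6*(-15) + 7*3)/13 = -69/13 = -5.3077
Py = (6*27 + 7*30)/13 = 372/13 = 28.6154

P = (-5.3077, 28.6154)


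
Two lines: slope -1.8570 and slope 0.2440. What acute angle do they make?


m1-m2 = -2.101
1+m1*m2 = 0.546892
tan(theta) = |-2.101/0.546892| = 3.841709
theta = arctan(|-2.101/0.546892|) = 75.4096 degrees (acute angle)

75.4096 degrees


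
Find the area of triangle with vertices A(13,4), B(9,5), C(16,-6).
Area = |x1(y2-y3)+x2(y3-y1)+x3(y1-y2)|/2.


13*(5+ 6) = 143
9*(-6-4) = -90
16*(4-5) = -16
sum = 37
Area = |37|/2 = 18.5000

18.5000 sq units


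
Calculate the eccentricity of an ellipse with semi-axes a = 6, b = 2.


c = sqrt(36-4) = sqrt(32) = 5.6569
e = c/a = sqrt(32)/6 = 0.9428

e = 0.9428


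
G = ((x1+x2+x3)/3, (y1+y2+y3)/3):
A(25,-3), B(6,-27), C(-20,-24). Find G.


Gx = (25+6- 20)/3 = 11/3 = 3.6667
Gy = (-3- 27- 24)/3 = -54/3 = -18.0000

G = (3.6667, -18.0000)


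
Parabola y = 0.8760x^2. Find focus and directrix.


a = 0.8760
1/(4a) = 0.2854
Focus = (0, 0.2854)
Directrix: y = -0.2854

Focus = (0, 0.2854), Directrix: y = -0.2854


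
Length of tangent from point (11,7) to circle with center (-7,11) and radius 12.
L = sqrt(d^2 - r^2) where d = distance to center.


d = sqrt((11+ 7)^2 + (7-11)^2) = sqrt(324+16) = 18.4391
L = sqrt(340.0000 - 144) = sqrt(196.0000) = 14.0000

14.0000


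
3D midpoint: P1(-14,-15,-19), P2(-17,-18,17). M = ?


Mx = (-14- 17)/2 = -15.5000
My = (-15- 18)/2 = -16.5000
Mz = (-19+17)/2 = -1.0000

M = (-15.5000, -16.5000, -1.0000)


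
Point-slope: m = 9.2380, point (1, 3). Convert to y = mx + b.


y - 3 = 9.2380(x - 1)
y = 9.2380x + 3 - 9.2380*1
y = 9.2380x - 6.2380

y = 9.2380x - 6.2380


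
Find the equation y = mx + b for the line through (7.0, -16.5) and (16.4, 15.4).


m = (31.9)/(9.4) = 3.3936
b = y1 - m*x1 = -16.5 - (31.9*7.0)/(9.4) = -16.5 - 23.7553 = -40.2553

y = 3.3936x - 40.2553


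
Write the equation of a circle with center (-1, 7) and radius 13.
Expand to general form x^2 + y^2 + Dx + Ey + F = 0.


(x+ 1)^2 + (y-7)^2 = 13^2
D = -2h = 2, E = -2k = -14
F = h^2+k^2-r^2 = 1+49-169 = -119

x^2 + y^2 + 2x - 14y - 119 = 0


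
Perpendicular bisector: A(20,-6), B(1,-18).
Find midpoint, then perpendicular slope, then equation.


Midpoint = (10.5, -12)
Slope of AB = dy/dx = -12/(-19) = 0.6316
Perp slope = -dx/dy = -19/12 = -1.5833
b = My - (perp slope)*Mx = -12 + (-19*10.5)/(-12) = -12 + 16.6250 = 4.6250

y = -1.5833x + 4.6250


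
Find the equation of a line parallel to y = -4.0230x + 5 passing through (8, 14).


Parallel lines have equal slopes.
m2 = -4.0230
b2 = 14 + 4.0230*8 = 46.1840

y = -4.0230x + 46.1840


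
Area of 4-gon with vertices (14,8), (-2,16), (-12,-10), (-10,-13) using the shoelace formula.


sum(xi*y_{i+1}) = 14*16 - 2*(-10) - 12*(-13) - 10*8 = 320
sum(yi*x_{i+1}) = 8*(-2) + 16*(-12) - 10*(-10) - 13*14 = -290
Area = |320 + 290|/2 = 610/2 = 305.0000

305.0000 sq units


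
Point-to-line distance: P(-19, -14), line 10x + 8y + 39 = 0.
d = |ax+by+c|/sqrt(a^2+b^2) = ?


|10*(-19) + 8*(-14) + 39| = |-263| = 263
sqrt(100 + 64) = sqrt(164) = 12.8062
d = 263/sqrt(164) = 20.5368

20.5368


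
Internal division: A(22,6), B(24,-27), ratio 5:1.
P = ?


Px = (5*24 + 1*22)/6 = 142/6 = 23.6667
Py = (5*(-27) + 1*6)/6 = -129/6 = -21.5000

P = (23.6667, -21.5000)


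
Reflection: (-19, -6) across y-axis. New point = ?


Reflection rule for y-axis: (-x, y)
(-19, -6) -> (19, -6)

(19, -6)


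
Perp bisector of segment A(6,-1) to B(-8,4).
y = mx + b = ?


Midpoint = (-1, 1.5)
Slope of AB = dy/dx = 5/(-14) = -0.3571
Perp slope = -dx/dy = 14/5 = 2.8000
b = My - (perp slope)*Mx = 1.5 + (-14*(-1))/5 = 1.5 + 2.8000 = 4.3000

y = 2.8000x + 4.3000


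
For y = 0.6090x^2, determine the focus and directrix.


a = 0.6090
1/(4a) = 0.4105
Focus = (0, 0.4105)
Directrix: y = -0.4105

Focus = (0, 0.4105), Directrix: y = -0.4105


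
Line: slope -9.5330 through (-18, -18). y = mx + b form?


y + 18 = -9.5330(x + 18)
y = -9.5330x - 18 + 9.5330*(-18)
y = -9.5330x - 189.5940

y = -9.5330x - 189.5940


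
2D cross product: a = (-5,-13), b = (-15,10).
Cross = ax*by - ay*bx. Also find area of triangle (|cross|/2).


cross = -5*10 + 13*(-15) = -50 - 195 = -245
Triangle area = |-245|/2 = 245/2 = 122.5000

cross = -245, triangle area = 122.5000


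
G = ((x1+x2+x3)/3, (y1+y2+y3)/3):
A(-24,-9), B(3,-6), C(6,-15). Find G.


Gx = (-24+3+6)/3 = -15/3 = -5.0000
Gy = (-9- 6- 15)/3 = -30/3 = -10.0000

G = (-5.0000, -10.0000)


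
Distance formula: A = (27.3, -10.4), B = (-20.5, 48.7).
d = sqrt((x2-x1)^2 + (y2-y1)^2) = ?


dx = -20.5 - 27.3 = -47.8
dy = 48.7 + 10.4 = 59.1
d = sqrt(2284.84 + 3492.81) = sqrt(5777.65) = 76.0109

76.0109


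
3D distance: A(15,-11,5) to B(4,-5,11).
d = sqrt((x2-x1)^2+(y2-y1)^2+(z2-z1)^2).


dx=-11, dy=6, dz=6
d = sqrt(121+36+36) = sqrt(193) = 13.8924

13.8924


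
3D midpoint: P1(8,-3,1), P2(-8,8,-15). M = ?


Mx = (8- 8)/2 = 0
My = (-3+8)/2 = 2.5000
Mz = (1- 15)/2 = -7.0000

M = (0, 2.5000, -7.0000)


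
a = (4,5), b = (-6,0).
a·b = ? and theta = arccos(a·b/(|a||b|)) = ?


a·b = 4*(-6) + 5*0 = -24 + 0 = -24
|a| = sqrt(16+25) = 6.4031
|b| = sqrt(36+0) = 6.0000
cos(theta) = -24/(sqrt(41)*sqrt(36)) = -24/sqrt(1476) = -0.624695
theta = arccos(-24/sqrt(1476)) = 128.6598 degrees

a·b = -24, theta = 128.6598 deg


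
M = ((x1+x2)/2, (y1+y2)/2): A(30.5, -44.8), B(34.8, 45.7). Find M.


Mx = (30.5 + 34.8)/2 = 65.3/2 = 32.6500
My = (-44.8 + 45.7)/2 = 0.9/2 = 0.4500

(32.6500, 0.4500)


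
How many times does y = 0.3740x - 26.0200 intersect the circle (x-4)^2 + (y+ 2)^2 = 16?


Substitute y = 0.3740x - 26.0200: (x-4)^2 + (0.3740x- 26.0200+ 2)^2 = 16
Expand to Ax^2 + Bx + C = 0, where b-k = -24.02
A = 1+m^2 = 1.139876
B = 2(m(b-k) - h) = 2(0.3740*(-24.02) - 4) = -25.96696
C = h^2 + (b-k)^2 - r^2 = 16 + 576.9604 - 16 = 576.9604
disc = B^2-4AC = 674.2830 - 2630.6533 = -1956.3703
disc < 0

0 intersection points


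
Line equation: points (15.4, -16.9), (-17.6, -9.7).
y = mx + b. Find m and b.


m = (7.2)/(-33.0) = -0.2182
b = y1 - m*x1 = -16.9 - (7.2*15.4)/(-33.0) = -16.9 + 3.3600 = -13.5400

y = -0.2182x - 13.5400


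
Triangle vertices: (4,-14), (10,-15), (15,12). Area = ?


4*(-15-12) = -108
10*(12+ 14) = 260
15*(-14+ 15) = 15
sum = 167
Area = |167|/2 = 83.5000

83.5000 sq units


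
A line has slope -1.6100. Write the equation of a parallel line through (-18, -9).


Parallel lines have equal slopes.
m2 = -1.6100
b2 = -9 + 1.6100*(-18) = -37.9800

y = -1.6100x - 37.9800


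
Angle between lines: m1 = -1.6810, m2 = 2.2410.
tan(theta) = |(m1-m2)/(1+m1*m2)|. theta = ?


m1-m2 = -3.922
1+m1*m2 = -2.767121
tan(theta) = |-3.922/(-2.767121)| = 1.417358
theta = arctan(|-3.922/(-2.767121)|) = 54.7956 degrees (acute angle)

54.7956 degrees


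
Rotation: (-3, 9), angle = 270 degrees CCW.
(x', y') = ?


cos(270) = 0, sin(270) = -1
x' = -3*0 - 9*(-1) = 9
y' = -3*(-1) + 9*0 = 3

(9, 3)


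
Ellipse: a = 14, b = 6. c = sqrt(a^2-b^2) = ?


c^2 = 14^2 - 6^2 = 196 - 36 = 160
c = sqrt(160) = 12.6491

c = 12.6491


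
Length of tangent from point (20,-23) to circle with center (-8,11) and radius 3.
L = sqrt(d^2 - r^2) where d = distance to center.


d = sqrt((20+ 8)^2 + (-23-11)^2) = sqrt(784+1156) = 44.0454
L = sqrt(1940.0000 - 9) = sqrt(1931.0000) = 43.9431

43.9431


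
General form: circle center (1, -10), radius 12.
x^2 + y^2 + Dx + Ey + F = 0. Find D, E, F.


(x-1)^2 + (y+ 10)^2 = 12^2
D = -2h = -2, E = -2k = 20
F = h^2+k^2-r^2 = 1+100-144 = -43

D = -2, E = 20, F = -43


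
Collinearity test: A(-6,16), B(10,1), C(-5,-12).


-6*(1+ 12) + 10*(-12-16) - 5*(16-1)
= -78 - 280 - 75 = -433

No, not collinear (determinant = -433)


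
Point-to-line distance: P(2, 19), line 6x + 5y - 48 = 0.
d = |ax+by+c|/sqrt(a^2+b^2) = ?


|6*2 + 5*19 - 48| = |59| = 59
sqrt(36 + 25) = sqrt(61) = 7.8102
d = 59/sqrt(61) = 7.5542

7.5542


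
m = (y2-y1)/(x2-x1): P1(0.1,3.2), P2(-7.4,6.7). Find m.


dy = 6.7 - 3.2 = 3.5
dx = -7.4 - 0.1 = -7.5
m = 3.5/(-7.5) = -0.4667

m = -0.4667


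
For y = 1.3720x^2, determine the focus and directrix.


a = 1.3720
1/(4a) = 0.1822
Focus = (0, 0.1822)
Directrix: y = -0.1822

Focus = (0, 0.1822), Directrix: y = -0.1822


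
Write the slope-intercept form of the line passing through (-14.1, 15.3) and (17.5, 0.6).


m = (-14.7)/(31.6) = -0.4652
b = y1 - m*x1 = 15.3 - (-14.7*(-14.1))/(31.6) = 15.3 - 6.5592 = 8.7408

y = -0.4652x + 8.7408


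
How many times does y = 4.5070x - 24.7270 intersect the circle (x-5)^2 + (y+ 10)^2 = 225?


Substitute y = 4.5070x - 24.7270: (x-5)^2 + (4.5070x- 24.7270+ 10)^2 = 225
Expand to Ax^2 + Bx + C = 0, where b-k = -14.727
A = 1+m^2 = 21.313049
B = 2(m(b-k) - h) = 2(4.5070*(-14.727) - 5) = -142.749178
C = h^2 + (b-k)^2 - r^2 = 25 + 216.884529 - 225 = 16.884529
disc = B^2-4AC = 20377.3278 - 1439.4432 = 18937.8846
disc > 0

2 intersection points


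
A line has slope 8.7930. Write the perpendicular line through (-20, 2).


Perpendicular slope = -1/m1 = -1/8.7930 = -0.1137
b2 = y0 - m2*x0 = 2 - 20/8.7930 = 2 - 2.2745 = -0.2745

y = -0.1137x - 0.2745


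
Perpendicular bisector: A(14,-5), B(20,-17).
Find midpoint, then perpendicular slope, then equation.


Midpoint = (17, -11)
Slope of AB = dy/dx = -12/6 = -2.0000
Perp slope = -dx/dy = 6/12 = 0.5000
b = My - (perp slope)*Mx = -11 + (6*17)/(-12) = -11 - 8.5000 = -19.5000

y = 0.5000x - 19.5000


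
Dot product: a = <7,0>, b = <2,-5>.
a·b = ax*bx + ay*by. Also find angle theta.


a·b = 7*2 + 0*(-5) = 14 + 0 = 14
|a| = sqrt(49+0) = 7.0000
|b| = sqrt(4+25) = 5.3852
cos(theta) = 14/(sqrt(49)*sqrt(29)) = 14/sqrt(1421) = 0.371391
theta = arccos(14/sqrt(1421)) = 68.1986 degrees

a·b = 14, theta = 68.1986 deg


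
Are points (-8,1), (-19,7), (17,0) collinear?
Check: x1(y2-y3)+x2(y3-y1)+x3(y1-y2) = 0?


-8*(7-0) - 19*(0-1) + 17*(1-7)
= -56 + 19 - 102 = -139

No, not collinear (determinant = -139)


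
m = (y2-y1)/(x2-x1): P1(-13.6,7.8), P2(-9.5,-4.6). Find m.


dy = -4.6 - 7.8 = -12.4
dx = -9.5 + 13.6 = 4.1
m = -12.4/4.1 = -3.0244

m = -3.0244


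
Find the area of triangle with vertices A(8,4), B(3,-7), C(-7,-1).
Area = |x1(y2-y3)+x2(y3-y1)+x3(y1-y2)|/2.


8*(-7+ 1) = -48
3*(-1-4) = -15
-7*(4+ 7) = -77
sum = -140
Area = |-140|/2 = 70.0000

70.0000 sq units


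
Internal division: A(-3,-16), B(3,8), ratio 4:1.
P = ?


Px = (4*3 + 1*(-3))/5 = 9/5 = 1.8000
Py = (4*8 + 1*(-16))/5 = 16/5 = 3.2000

P = (1.8000, 3.2000)


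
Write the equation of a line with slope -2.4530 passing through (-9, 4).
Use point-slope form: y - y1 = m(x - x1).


y - 4 = -2.4530(x + 9)
y = -2.4530x + 4 + 2.4530*(-9)
y = -2.4530x - 18.0770

y = -2.4530x - 18.0770


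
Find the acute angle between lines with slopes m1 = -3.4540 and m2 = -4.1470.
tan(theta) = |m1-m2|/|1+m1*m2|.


m1-m2 = 0.693
1+m1*m2 = 15.323738
tan(theta) = |0.693/15.323738| = 0.045224
theta = arctan(|0.693/15.323738|) = 2.5894 degrees (acute angle)

2.5894 degrees


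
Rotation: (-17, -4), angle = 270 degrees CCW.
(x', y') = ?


cos(270) = 0, sin(270) = -1
x' = -17*0 + 4*(-1) = -4
y' = -17*(-1) - 4*0 = 17

(-4, 17)


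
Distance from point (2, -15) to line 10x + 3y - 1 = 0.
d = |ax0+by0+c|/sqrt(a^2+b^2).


|10*2 + 3*(-15) - 1| = |-26| = 26
sqrt(100 + 9) = sqrt(109) = 10.4403
d = 26/sqrt(109) = 2.4903

2.4903


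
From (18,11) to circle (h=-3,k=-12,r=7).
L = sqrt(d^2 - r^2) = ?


d = sqrt((18+ 3)^2 + (11+ 12)^2) = sqrt(441+529) = 31.1448
L = sqrt(970.0000 - 49) = sqrt(921.0000) = 30.3480

30.3480


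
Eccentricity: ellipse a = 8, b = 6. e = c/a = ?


c = sqrt(64-36) = sqrt(28) = 5.2915
e = c/a = sqrt(28)/8 = 0.6614

e = 0.6614


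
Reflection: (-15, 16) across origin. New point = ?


Reflection rule for origin: (-x, -y)
(-15, 16) -> (15, -16)

(15, -16)


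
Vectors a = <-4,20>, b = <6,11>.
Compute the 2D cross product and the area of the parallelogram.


cross = -4*11 - 20*6 = -44 - 120 = -164
Parallelogram area = |-164| = 164

cross = -164, parallelogram area = 164


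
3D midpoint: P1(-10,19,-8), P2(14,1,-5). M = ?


Mx = (-10+14)/2 = 2.0000
My = (19+1)/2 = 10.0000
Mz = (-8- 5)/2 = -6.5000

M = (2.0000, 10.0000, -6.5000)


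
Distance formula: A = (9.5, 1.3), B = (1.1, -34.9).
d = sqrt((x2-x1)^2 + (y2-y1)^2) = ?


dx = 1.1 - 9.5 = -8.4
dy = -34.9 - 1.3 = -36.2
d = sqrt(70.56 + 1310.44) = sqrt(1381) = 37.1618

37.1618


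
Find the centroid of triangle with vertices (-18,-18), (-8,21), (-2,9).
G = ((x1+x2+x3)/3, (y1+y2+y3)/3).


Gx = (-18- 8- 2)/3 = -28/3 = -9.3333
Gy = (-18+21+9)/3 = 12/3 = 4.0000

G = (-9.3333, 4.0000)


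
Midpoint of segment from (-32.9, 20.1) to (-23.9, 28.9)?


Mx = (-32.9 - 23.9)/2 = -56.8/2 = -28.4000
My = (20.1 + 28.9)/2 = 49.0/2 = 24.5000

(-28.4000, 24.5000)


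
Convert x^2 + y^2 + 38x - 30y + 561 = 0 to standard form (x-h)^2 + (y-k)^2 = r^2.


h = -D/2 = -38/2 = -19
k = -E/2 = 30/2 = 15
r^2 = h^2 + k^2 - F = 361 + 225 - 561 = 25
r = 5

Center (-19, 15), radius = 5


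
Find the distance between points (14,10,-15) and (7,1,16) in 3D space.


dx=-7, dy=-9, dz=31
d = sqrt(49+81+961) = sqrt(1091) = 33.0303

33.0303


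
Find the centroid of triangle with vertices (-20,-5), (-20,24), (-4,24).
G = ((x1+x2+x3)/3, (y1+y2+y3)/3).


Gx = (-20- 20- 4)/3 = -44/3 = -14.6667
Gy = (-5+24+24)/3 = 43/3 = 14.3333

G = (-14.6667, 14.3333)


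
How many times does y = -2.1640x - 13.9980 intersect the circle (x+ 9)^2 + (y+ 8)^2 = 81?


Substitute y = -2.1640x - 13.9980: (x+ 9)^2 + (-2.1640x- 13.9980+ 8)^2 = 81
Expand to Ax^2 + Bx + C = 0, where b-k = -5.998
A = 1+m^2 = 5.682896
B = 2(m(b-k) - h) = 2(-2.1640*(-5.998) + 9) = 43.959344
C = h^2 + (b-k)^2 - r^2 = 81 + 35.976004 - 81 = 35.976004
disc = B^2-4AC = 1932.4239 - 817.7916 = 1114.6323
disc > 0

2 intersection points


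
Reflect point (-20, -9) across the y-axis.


Reflection rule for y-axis: (-x, y)
(-20, -9) -> (20, -9)

(20, -9)


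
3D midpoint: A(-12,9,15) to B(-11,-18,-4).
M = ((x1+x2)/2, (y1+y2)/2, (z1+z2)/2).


Mx = (-12- 11)/2 = -11.5000
My = (9- 18)/2 = -4.5000
Mz = (15- 4)/2 = 5.5000

M = (-11.5000, -4.5000, 5.5000)


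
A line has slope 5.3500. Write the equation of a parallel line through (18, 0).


Parallel lines have equal slopes.
m2 = 5.3500
b2 = 0 - 5.3500*18 = -96.3000

y = 5.3500x - 96.3000


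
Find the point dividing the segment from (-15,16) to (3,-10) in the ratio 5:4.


Px = (5*3 + 4*(-15))/9 = -45/9 = -5.0000
Py = (5*(-10) + 4*16)/9 = 14/9 = 1.5556

P = (-5.0000, 1.5556)


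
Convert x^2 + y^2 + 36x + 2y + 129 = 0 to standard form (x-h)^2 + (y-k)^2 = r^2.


h = -D/2 = -36/2 = -18
k = -E/2 = -2/2 = -1
r^2 = h^2 + k^2 - F = 324 + 1 - 129 = 196
r = 14

Center (-18, -1), radius = 14


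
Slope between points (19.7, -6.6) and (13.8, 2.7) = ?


dy = 2.7 + 6.6 = 9.3
dx = 13.8 - 19.7 = -5.9
m = 9.3/(-5.9) = -1.5763

m = -1.5763


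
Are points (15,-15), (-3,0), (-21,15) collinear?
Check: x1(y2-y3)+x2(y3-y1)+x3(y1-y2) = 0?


15*(0-15) - 3*(15+ 15) - 21*(-15-0)
= -225 - 90 + 315 = 0

Yes, collinear (determinant = 0)


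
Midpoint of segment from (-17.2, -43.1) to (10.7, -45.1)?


Mx = (-17.2 + 10.7)/2 = -6.5/2 = -3.2500
My = (-43.1 - 45.1)/2 = -88.2/2 = -44.1000

(-3.2500, -44.1000)


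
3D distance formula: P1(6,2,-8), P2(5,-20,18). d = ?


dx=-1, dy=-22, dz=26
d = sqrt(1+484+676) = sqrt(1161) = 34.0735

34.0735


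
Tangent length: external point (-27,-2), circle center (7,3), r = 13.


d = sqrt((-27-7)^2 + (-2-3)^2) = sqrt(1156+25) = 34.3657
L = sqrt(1181.0000 - 169) = sqrt(1012.0000) = 31.8119

31.8119


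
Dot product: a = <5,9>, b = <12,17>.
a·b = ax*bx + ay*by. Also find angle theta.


a·b = 5*12 + 9*17 = 60 + 153 = 213
|a| = sqrt(25+81) = 10.2956
|b| = sqrt(144+289) = 20.8087
cos(theta) = 213/(sqrt(106)*sqrt(433)) = 213/sqrt(45898) = 0.994221
theta = arccos(213/sqrt(45898)) = 6.1630 degrees

a·b = 213, theta = 6.1630 deg


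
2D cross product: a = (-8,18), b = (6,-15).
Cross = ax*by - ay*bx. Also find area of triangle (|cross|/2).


cross = -8*(-15) - 18*6 = 120 - 108 = 12
Triangle area = |12|/2 = 12/2 = 6.0000

cross = 12, triangle area = 6.0000


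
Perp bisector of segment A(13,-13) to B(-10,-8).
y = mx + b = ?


Midpoint = (1.5, -10.5)
Slope of AB = dy/dx = 5/(-23) = -0.2174
Perp slope = -dx/dy = 23/5 = 4.6000
b = My - (perp slope)*Mx = -10.5 + (-23*1.5)/5 = -10.5 - 6.9000 = -17.4000

y = 4.6000x - 17.4000


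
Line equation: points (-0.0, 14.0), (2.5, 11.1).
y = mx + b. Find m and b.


m = (-2.9)/(2.5) = -1.1600
b = y1 - m*x1 = 14.0 - (-2.9*(-0.0))/(2.5) = 14.0 - 0 = 14.0000

y = -1.1600x + 14.0000


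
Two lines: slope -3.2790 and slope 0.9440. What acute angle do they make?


m1-m2 = -4.223
1+m1*m2 = -2.095376
tan(theta) = |-4.223/(-2.095376)| = 2.015390
theta = arctan(|-4.223/(-2.095376)|) = 63.6102 degrees (acute angle)

63.6102 degrees


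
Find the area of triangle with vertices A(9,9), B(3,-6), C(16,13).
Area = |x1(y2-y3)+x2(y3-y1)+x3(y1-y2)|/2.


9*(-6-13) = -171
3*(13-9) = 12
16*(9+ 6) = 240
sum = 81
Area = |81|/2 = 40.5000

40.5000 sq units


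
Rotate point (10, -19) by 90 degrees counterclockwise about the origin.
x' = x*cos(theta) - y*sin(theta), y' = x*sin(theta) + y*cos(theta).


cos(90) = 0, sin(90) = 1
x' = 10*0 + 19*1 = 19
y' = 10*1 - 19*0 = 10

(19, 10)


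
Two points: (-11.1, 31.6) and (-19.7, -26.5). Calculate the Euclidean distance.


dx = -19.7 + 11.1 = -8.6
dy = -26.5 - 31.6 = -58.1
d = sqrt(73.96 + 3375.61) = sqrt(3449.57) = 58.7330

58.7330


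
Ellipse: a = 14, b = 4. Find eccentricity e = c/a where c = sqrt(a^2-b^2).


c = sqrt(196-16) = sqrt(180) = 13.4164
e = c/a = sqrt(180)/14 = 0.9583

e = 0.9583


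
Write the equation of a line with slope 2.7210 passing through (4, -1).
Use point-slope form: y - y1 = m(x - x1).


y + 1 = 2.7210(x - 4)
y = 2.7210x - 1 - 2.7210*4
y = 2.7210x - 11.8840

y = 2.7210x - 11.8840


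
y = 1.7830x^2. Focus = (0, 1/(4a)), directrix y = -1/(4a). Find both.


a = 1.7830
1/(4a) = 0.1402
Focus = (0, 0.1402)
Directrix: y = -0.1402

Focus = (0, 0.1402), Directrix: y = -0.1402


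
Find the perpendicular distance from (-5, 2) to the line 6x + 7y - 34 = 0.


|6*(-5) + 7*2 - 34| = |-50| = 50
sqrt(36 + 49) = sqrt(85) = 9.2195
d = 50/sqrt(85) = 5.4233

5.4233


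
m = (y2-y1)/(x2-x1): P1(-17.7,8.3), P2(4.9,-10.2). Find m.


dy = -10.2 - 8.3 = -18.5
dx = 4.9 + 17.7 = 22.6
m = -18.5/22.6 = -0.8186

m = -0.8186


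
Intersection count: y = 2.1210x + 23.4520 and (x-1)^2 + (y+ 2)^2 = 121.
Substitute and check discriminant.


Substitute y = 2.1210x + 23.4520: (x-1)^2 + (2.1210x+23.4520+ 2)^2 = 121
Expand to Ax^2 + Bx + C = 0, where b-k = 25.452
A = 1+m^2 = 5.498641
B = 2(m(b-k) - h) = 2(2.1210*25.452 - 1) = 105.967384
C = h^2 + (b-k)^2 - r^2 = 1 + 647.804304 - 121 = 527.804304
disc = B^2-4AC = 11229.0865 - 11608.8255 = -379.7390
disc < 0

0 intersection points


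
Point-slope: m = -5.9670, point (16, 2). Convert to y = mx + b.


y - 2 = -5.9670(x - 16)
y = -5.9670x + 2 + 5.9670*16
y = -5.9670x + 97.4720

y = -5.9670x + 97.4720


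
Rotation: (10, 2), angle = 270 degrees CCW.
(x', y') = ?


cos(270) = 0, sin(270) = -1
x' = 10*0 - 2*(-1) = 2
y' = 10*(-1) + 2*0 = -10

(2, -10)


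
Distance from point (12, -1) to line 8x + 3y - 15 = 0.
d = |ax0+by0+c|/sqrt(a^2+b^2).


|8*12 + 3*(-1) - 15| = |78| = 78
sqrt(64 + 9) = sqrt(73) = 8.5440
d = 78/sqrt(73) = 9.1292

9.1292


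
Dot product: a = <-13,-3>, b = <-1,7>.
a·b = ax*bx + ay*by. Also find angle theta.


a·b = -13*(-1) - 3*7 = 13 - 21 = -8
|a| = sqrt(169+9) = 13.3417
|b| = sqrt(1+49) = 7.0711
cos(theta) = -8/(sqrt(178)*sqrt(50)) = -8/sqrt(8900) = -0.084800
theta = arccos(-8/sqrt(8900)) = 94.8645 degrees

a·b = -8, theta = 94.8645 deg


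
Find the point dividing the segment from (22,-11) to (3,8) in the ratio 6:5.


Px = (6*3 + 5*22)/11 = 128/11 = 11.6364
Py = (6*8 + 5*(-11))/11 = -7/11 = -0.6364

P = (11.6364, -0.6364)


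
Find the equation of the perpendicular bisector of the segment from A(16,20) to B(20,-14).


Midpoint = (18, 3)
Slope of AB = dy/dx = -34/4 = -8.5000
Perp slope = -dx/dy = 4/34 = 0.1176
b = My - (perp slope)*Mx = 3 + (4*18)/(-34) = 3 - 2.1176 = 0.8824

y = 0.1176x + 0.8824


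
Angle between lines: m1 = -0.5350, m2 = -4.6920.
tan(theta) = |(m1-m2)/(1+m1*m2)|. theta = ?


m1-m2 = 4.157
1+m1*m2 = 3.51022
tan(theta) = |4.157/3.51022| = 1.184256
theta = arctan(|4.157/3.51022|) = 49.8219 degrees (acute angle)

49.8219 degrees


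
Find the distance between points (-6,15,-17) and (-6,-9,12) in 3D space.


dx=0, dy=-24, dz=29
d = sqrt(0+576+841) = sqrt(1417) = 37.6431

37.6431


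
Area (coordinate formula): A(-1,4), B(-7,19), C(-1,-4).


-1*(19+ 4) = -23
-7*(-4-4) = 56
-1*(4-19) = 15
sum = 48
Area = |48|/2 = 24.0000

24.0000 sq units


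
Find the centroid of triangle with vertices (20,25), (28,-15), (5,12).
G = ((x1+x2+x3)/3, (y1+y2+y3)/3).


Gx = (20+28+5)/3 = 53/3 = 17.6667
Gy = (25- 15+12)/3 = 22/3 = 7.3333

G = (17.6667, 7.3333)


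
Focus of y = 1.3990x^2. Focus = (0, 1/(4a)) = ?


a = 1.3990
4a = 5.5960
focus = (0, 1/5.5960) = (0, 0.1787)

Focus = (0, 0.1787)


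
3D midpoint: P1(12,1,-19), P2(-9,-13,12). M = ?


Mx = (12- 9)/2 = 1.5000
My = (1- 13)/2 = -6.0000
Mz = (-19+12)/2 = -3.5000

M = (1.5000, -6.0000, -3.5000)


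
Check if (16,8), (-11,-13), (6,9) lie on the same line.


16*(-13-9) - 11*(9-8) + 6*(8+ 13)
= -352 - 11 + 126 = -237

No, not collinear (determinant = -237)


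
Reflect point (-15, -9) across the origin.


Reflection rule for origin: (-x, -y)
(-15, -9) -> (15, 9)

(15, 9)


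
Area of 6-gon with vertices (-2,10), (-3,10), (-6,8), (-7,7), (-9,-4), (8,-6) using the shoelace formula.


sum(xi*y_{i+1}) = -2*10 - 3*8 - 6*7 - 7*(-4) - 9*(-6) + 8*10 = 76
sum(yi*x_{i+1}) = 10*(-3) + 10*(-6) + 8*(-7) + 7*(-9) - 4*8 - 6*(-2) = -229
Area = |76 + 229|/2 = 305/2 = 152.5000

152.5000 sq units


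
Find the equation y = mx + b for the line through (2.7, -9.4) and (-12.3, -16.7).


m = (-7.3)/(-15.0) = 0.4867
b = y1 - m*x1 = -9.4 - (-7.3*2.7)/(-15.0) = -9.4 - 1.3140 = -10.7140

y = 0.4867x - 10.7140


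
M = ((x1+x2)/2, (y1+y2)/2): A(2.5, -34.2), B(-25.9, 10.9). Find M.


Mx = (2.5 - 25.9)/2 = -23.4/2 = -11.7000
My = (-34.2 + 10.9)/2 = -23.3/2 = -11.6500

(-11.7000, -11.6500)


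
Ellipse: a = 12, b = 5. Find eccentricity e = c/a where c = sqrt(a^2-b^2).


c = sqrt(144-25) = sqrt(119) = 10.9087
e = c/a = sqrt(119)/12 = 0.9091

e = 0.9091


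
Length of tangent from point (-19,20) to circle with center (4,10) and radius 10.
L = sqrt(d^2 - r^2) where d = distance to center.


d = sqrt((-19-4)^2 + (20-10)^2) = sqrt(529+100) = 25.0799
L = sqrt(629.0000 - 100) = sqrt(529.0000) = 23.0000

23.0000


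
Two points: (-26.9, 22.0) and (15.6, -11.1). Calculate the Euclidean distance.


dx = 15.6 + 26.9 = 42.5
dy = -11.1 - 22.0 = -33.1
d = sqrt(1806.25 + 1095.61) = sqrt(2901.86) = 53.8689

53.8689


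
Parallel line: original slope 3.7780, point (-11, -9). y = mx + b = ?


Parallel lines have equal slopes.
m2 = 3.7780
b2 = -9 - 3.7780*(-11) = 32.5580

y = 3.7780x + 32.5580


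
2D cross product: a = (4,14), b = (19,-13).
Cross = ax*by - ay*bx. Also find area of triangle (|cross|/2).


cross = 4*(-13) - 14*19 = -52 - 266 = -318
Triangle area = |-318|/2 = 318/2 = 159.0000

cross = -318, triangle area = 159.0000


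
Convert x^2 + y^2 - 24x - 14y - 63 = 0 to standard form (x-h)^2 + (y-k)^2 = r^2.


h = -D/2 = 24/2 = 12
k = -E/2 = 14/2 = 7
r^2 = h^2 + k^2 - F = 144 + 49 + 63 = 256
r = 16

Center (12, 7), radius = 16


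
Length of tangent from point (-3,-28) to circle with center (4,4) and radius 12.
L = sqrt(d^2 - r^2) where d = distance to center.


d = sqrt((-3-4)^2 + (-28-4)^2) = sqrt(49+1024) = 32.7567
L = sqrt(1073.0000 - 144) = sqrt(929.0000) = 30.4795

30.4795


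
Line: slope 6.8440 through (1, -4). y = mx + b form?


y + 4 = 6.8440(x - 1)
y = 6.8440x - 4 - 6.8440*1
y = 6.8440x - 10.8440

y = 6.8440x - 10.8440


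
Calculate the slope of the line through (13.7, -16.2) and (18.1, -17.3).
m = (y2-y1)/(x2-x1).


dy = -17.3 + 16.2 = -1.1
dx = 18.1 - 13.7 = 4.4
m = -1.1/4.4 = -0.2500

m = -0.2500


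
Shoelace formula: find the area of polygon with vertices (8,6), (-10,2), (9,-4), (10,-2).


sum(xi*y_{i+1}) = 8*2 - 10*(-4) + 9*(-2) + 10*6 = 98
sum(yi*x_{i+1}) = 6*(-10) + 2*9 - 4*10 - 2*8 = -98
Area = |98 + 98|/2 = 196/2 = 98.0000

98.0000 sq units


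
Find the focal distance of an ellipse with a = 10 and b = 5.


c^2 = 10^2 - 5^2 = 100 - 25 = 75
c = sqrt(75) = 8.6603

c = 8.6603


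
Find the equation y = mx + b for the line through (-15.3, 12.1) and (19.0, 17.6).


m = (5.5)/(34.3) = 0.1603
b = y1 - m*x1 = 12.1 - (5.5*(-15.3))/(34.3) = 12.1 + 2.4534 = 14.5534

y = 0.1603x + 14.5534


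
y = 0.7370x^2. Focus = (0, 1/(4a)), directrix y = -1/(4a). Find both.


a = 0.7370
1/(4a) = 0.3392
Focus = (0, 0.3392)
Directrix: y = -0.3392

Focus = (0, 0.3392), Directrix: y = -0.3392


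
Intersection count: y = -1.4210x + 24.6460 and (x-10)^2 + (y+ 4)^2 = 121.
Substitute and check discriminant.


Substitute y = -1.4210x + 24.6460: (x-10)^2 + (-1.4210x+24.6460+ 4)^2 = 121
Expand to Ax^2 + Bx + C = 0, where b-k = 28.646
A = 1+m^2 = 3.019241
B = 2(m(b-k) - h) = 2(-1.4210*28.646 - 10) = -101.411932
C = h^2 + (b-k)^2 - r^2 = 100 + 820.593316 - 121 = 799.593316
disc = B^2-4AC = 10284.3800 - 9656.6597 = 627.7203
disc > 0

2 intersection points


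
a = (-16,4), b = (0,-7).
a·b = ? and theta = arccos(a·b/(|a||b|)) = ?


a·b = -16*0 + 4*(-7) = 0 - 28 = -28
|a| = sqrt(256+16) = 16.4924
|b| = sqrt(0+49) = 7.0000
cos(theta) = -28/(sqrt(272)*sqrt(49)) = -28/sqrt(13328) = -0.242536
theta = arccos(-28/sqrt(13328)) = 104.0362 degrees

a·b = -28, theta = 104.0362 deg


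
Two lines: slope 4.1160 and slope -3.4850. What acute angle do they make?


m1-m2 = 7.601
1+m1*m2 = -13.34426
tan(theta) = |7.601/(-13.34426)| = 0.569608
theta = arctan(|7.601/(-13.34426)|) = 29.6662 degrees (acute angle)

29.6662 degrees


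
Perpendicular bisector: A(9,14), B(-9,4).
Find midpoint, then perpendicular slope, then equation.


Midpoint = (0, 9)
Slope of AB = dy/dx = -10/(-18) = 0.5556
Perp slope = -dx/dy = -18/10 = -1.8000
b = My - (perp slope)*Mx = 9 + (-18*0)/(-10) = 9 + 0 = 9.0000

y = -1.8000x + 9.0000


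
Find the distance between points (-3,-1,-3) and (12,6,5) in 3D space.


dx=15, dy=7, dz=8
d = sqrt(225+49+64) = sqrt(338) = 18.3848

18.3848


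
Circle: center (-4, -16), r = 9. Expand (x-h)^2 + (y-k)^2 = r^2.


(x+ 4)^2 + (y+ 16)^2 = 9^2
D = -2h = 8, E = -2k = 32
F = h^2+k^2-r^2 = 16+256-81 = 191

x^2 + y^2 + 8x + 32y + 191 = 0


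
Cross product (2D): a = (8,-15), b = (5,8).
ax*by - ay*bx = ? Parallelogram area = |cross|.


cross = 8*8 + 15*5 = 64 + 75 = 139
Parallelogram area = |139| = 139

cross = 139, parallelogram area = 139


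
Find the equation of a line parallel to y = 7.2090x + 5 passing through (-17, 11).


Parallel lines have equal slopes.
m2 = 7.2090
b2 = 11 - 7.2090*(-17) = 133.5530

y = 7.2090x + 133.5530


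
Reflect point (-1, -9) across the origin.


Reflection rule for origin: (-x, -y)
(-1, -9) -> (1, 9)

(1, 9)


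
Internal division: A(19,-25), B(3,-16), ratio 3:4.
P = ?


Px = (3*3 + 4*19)/7 = 85/7 = 12.1429
Py = (3*(-16) + 4*(-25))/7 = -148/7 = -21.1429

P = (12.1429, -21.1429)


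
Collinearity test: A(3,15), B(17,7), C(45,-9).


3*(7+ 9) + 17*(-9-15) + 45*(15-7)
= 48 - 408 + 360 = 0

Yes, collinear (determinant = 0)


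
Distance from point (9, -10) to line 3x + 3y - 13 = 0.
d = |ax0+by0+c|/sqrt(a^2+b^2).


|3*9 + 3*(-10) - 13| = |-16| = 16
sqrt(9 + 9) = sqrt(18) = 4.2426
d = 16/sqrt(18) = 3.7712

3.7712


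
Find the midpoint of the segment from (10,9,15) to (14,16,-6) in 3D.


Mx = (10+14)/2 = 12.0000
My = (9+16)/2 = 12.5000
Mz = (15- 6)/2 = 4.5000

M = (12.0000, 12.5000, 4.5000)


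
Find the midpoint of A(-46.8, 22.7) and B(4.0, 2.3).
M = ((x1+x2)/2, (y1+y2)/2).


Mx = (-46.8 + 4.0)/2 = -42.8/2 = -21.4000
My = (22.7 + 2.3)/2 = 25.0/2 = 12.5000

(-21.4000, 12.5000)


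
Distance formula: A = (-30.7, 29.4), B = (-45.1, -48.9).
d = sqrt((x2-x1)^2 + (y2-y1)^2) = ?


dx = -45.1 + 30.7 = -14.4
dy = -48.9 - 29.4 = -78.3
d = sqrt(207.36 + 6130.89) = sqrt(6338.25) = 79.6131

79.6131


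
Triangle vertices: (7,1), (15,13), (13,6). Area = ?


7*(13-6) = 49
15*(6-1) = 75
13*(1-13) = -156
sum = -32
Area = |-32|/2 = 16.0000

16.0000 sq units


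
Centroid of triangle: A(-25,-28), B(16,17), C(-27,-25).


Gx = (-25+16- 27)/3 = -36/3 = -12.0000
Gy = (-28+17- 25)/3 = -36/3 = -12.0000

G = (-12.0000, -12.0000)


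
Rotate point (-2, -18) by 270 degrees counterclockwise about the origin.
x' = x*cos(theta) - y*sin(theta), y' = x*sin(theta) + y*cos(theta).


cos(270) = 0, sin(270) = -1
x' = -2*0 + 18*(-1) = -18
y' = -2*(-1) - 18*0 = 2

(-18, 2)


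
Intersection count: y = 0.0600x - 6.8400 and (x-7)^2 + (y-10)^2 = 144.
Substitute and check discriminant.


Substitute y = 0.0600x - 6.8400: (x-7)^2 + (0.0600x- 6.8400-10)^2 = 144
Expand to Ax^2 + Bx + C = 0, where b-k = -16.84
A = 1+m^2 = 1.0036
B = 2(m(b-k) - h) = 2(0.0600*(-16.84) - 7) = -16.0208
C = h^2 + (b-k)^2 - r^2 = 49 + 283.5856 - 144 = 188.5856
disc = B^2-4AC = 256.6660 - 757.0580 = -500.3920
disc < 0

0 intersection points


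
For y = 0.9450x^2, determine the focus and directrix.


a = 0.9450
1/(4a) = 0.2646
Focus = (0, 0.2646)
Directrix: y = -0.2646

Focus = (0, 0.2646), Directrix: y = -0.2646


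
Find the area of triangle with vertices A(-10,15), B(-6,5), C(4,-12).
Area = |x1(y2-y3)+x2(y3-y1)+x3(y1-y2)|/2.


-10*(5+ 12) = -170
-6*(-12-15) = 162
4*(15-5) = 40
sum = 32
Area = |32|/2 = 16.0000

16.0000 sq units


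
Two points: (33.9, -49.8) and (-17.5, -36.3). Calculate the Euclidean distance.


dx = -17.5 - 33.9 = -51.4
dy = -36.3 + 49.8 = 13.5
d = sqrt(2641.96 + 182.25) = sqrt(2824.21) = 53.1433

53.1433


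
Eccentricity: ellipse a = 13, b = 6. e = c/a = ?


c = sqrt(169-36) = sqrt(133) = 11.5326
e = c/a = sqrt(133)/13 = 0.8871

e = 0.8871


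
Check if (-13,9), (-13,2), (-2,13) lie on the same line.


-13*(2-13) - 13*(13-9) - 2*(9-2)
= 143 - 52 - 14 = 77

No, not collinear (determinant = 77)


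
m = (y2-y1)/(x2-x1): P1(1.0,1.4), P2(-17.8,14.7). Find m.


dy = 14.7 - 1.4 = 13.3
dx = -17.8 - 1.0 = -18.8
m = 13.3/(-18.8) = -0.7074

m = -0.7074


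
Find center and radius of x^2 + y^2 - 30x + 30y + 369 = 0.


h = -D/2 = 30/2 = 15
k = -E/2 = -30/2 = -15
r^2 = h^2 + k^2 - F = 225 + 225 - 369 = 81
r = 9

Center (15, -15), radius = 9


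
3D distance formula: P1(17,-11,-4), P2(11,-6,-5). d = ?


dx=-6, dy=5, dz=-1
d = sqrt(36+25+1) = sqrt(62) = 7.8740

7.8740


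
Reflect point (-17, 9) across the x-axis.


Reflection rule for x-axis: (x, -y)
(-17, 9) -> (-17, -9)

(-17, -9)


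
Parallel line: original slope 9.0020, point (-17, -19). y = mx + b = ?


Parallel lines have equal slopes.
m2 = 9.0020
b2 = -19 - 9.0020*(-17) = 134.0340

y = 9.0020x + 134.0340


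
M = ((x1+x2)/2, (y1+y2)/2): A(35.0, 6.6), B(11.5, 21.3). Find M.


Mx = (35.0 + 11.5)/2 = 46.5/2 = 23.2500
My = (6.6 + 21.3)/2 = 27.9/2 = 13.9500

(23.2500, 13.9500)


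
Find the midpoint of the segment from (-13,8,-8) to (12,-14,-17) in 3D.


Mx = (-13+12)/2 = -0.5000
My = (8- 14)/2 = -3.0000
Mz = (-8- 17)/2 = -12.5000

M = (-0.5000, -3.0000, -12.5000)


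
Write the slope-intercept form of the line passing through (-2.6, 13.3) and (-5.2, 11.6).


m = (-1.7)/(-2.6) = 0.6538
b = y1 - m*x1 = 13.3 - (-1.7*(-2.6))/(-2.6) = 13.3 + 1.7000 = 15.0000

y = 0.6538x + 15.0000


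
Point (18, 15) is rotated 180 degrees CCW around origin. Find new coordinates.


cos(180) = -1, sin(180) = 0
x' = 18*(-1) - 15*0 = -18
y' = 18*0 + 15*(-1) = -15

(-18, -15)


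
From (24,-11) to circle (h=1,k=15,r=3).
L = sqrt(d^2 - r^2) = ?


d = sqrt((24-1)^2 + (-11-15)^2) = sqrt(529+676) = 34.7131
L = sqrt(1205.0000 - 9) = sqrt(1196.0000) = 34.5832

34.5832


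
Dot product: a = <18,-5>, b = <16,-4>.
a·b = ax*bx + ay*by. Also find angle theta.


a·b = 18*16 - 5*(-4) = 288 + 20 = 308
|a| = sqrt(324+25) = 18.6815
|b| = sqrt(256+16) = 16.4924
cos(theta) = 308/(sqrt(349)*sqrt(272)) = 308/sqrt(94928) = 0.999663
theta = arccos(308/sqrt(94928)) = 1.4879 degrees

a·b = 308, theta = 1.4879 deg


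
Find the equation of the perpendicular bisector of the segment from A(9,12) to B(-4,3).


Midpoint = (2.5, 7.5)
Slope of AB = dy/dx = -9/(-13) = 0.6923
Perp slope = -dx/dy = -13/9 = -1.4444
b = My - (perp slope)*Mx = 7.5 + (-13*2.5)/(-9) = 7.5 + 3.6111 = 11.1111

y = -1.4444x + 11.1111


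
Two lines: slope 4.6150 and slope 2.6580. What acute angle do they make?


m1-m2 = 1.957
1+m1*m2 = 13.26667
tan(theta) = |1.957/13.26667| = 0.147513
theta = arctan(|1.957/13.26667|) = 8.3913 degrees (acute angle)

8.3913 degrees


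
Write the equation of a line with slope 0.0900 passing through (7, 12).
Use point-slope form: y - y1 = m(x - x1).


y - 12 = 0.0900(x - 7)
y = 0.0900x + 12 - 0.0900*7
y = 0.0900x + 11.3700

y = 0.0900x + 11.3700


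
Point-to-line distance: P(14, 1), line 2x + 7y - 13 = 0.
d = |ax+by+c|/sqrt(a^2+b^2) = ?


|2*14 + 7*1 - 13| = |22| = 22
sqrt(4 + 49) = sqrt(53) = 7.2801
d = 22/sqrt(53) = 3.0219

3.0219


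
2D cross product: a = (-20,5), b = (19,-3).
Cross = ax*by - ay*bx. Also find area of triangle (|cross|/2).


cross = -20*(-3) - 5*19 = 60 - 95 = -35
Triangle area = |-35|/2 = 35/2 = 17.5000

cross = -35, triangle area = 17.5000


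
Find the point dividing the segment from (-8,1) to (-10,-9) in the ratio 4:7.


Px = (4*(-10) + 7*(-8))/11 = -96/11 = -8.7273
Py = (4*(-9) + 7*1)/11 = -29/11 = -2.6364

P = (-8.7273, -2.6364)


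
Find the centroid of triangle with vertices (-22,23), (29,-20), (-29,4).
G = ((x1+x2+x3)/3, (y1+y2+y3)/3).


Gx = (-22+29- 29)/3 = -22/3 = -7.3333
Gy = (23- 20+4)/3 = 7/3 = 2.3333

G = (-7.3333, 2.3333)


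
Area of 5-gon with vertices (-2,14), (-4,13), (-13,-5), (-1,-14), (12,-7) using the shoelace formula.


sum(xi*y_{i+1}) = -2*13 - 4*(-5) - 13*(-14) - 1*(-7) + 12*14 = 351
sum(yi*x_{i+1}) = 14*(-4) + 13*(-13) - 5*(-1) - 14*12 - 7*(-2) = -374
Area = |351 + 374|/2 = 725/2 = 362.5000

362.5000 sq units


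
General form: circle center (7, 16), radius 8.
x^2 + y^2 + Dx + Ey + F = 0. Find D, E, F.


(x-7)^2 + (y-16)^2 = 8^2
D = -2h = -14, E = -2k = -32
F = h^2+k^2-r^2 = 49+256-64 = 241

D = -14, E = -32, F = 241


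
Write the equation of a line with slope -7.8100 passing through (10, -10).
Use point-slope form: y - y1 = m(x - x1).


y + 10 = -7.8100(x - 10)
y = -7.8100x - 10 + 7.8100*10
y = -7.8100x + 68.1000

y = -7.8100x + 68.1000


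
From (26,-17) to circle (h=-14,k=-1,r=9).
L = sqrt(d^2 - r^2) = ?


d = sqrt((26+ 14)^2 + (-17+ 1)^2) = sqrt(1600+256) = 43.0813
L = sqrt(1856.0000 - 81) = sqrt(1775.0000) = 42.1307

42.1307


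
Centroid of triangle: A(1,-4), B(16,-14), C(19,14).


Gx = (1+16+19)/3 = 36/3 = 12.0000
Gy = (-4- 14+14)/3 = -4/3 = -1.3333

G = (12.0000, -1.3333)


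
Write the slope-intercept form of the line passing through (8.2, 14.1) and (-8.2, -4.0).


m = (-18.1)/(-16.4) = 1.1037
b = y1 - m*x1 = 14.1 - (-18.1*8.2)/(-16.4) = 14.1 - 9.0500 = 5.0500

y = 1.1037x + 5.0500


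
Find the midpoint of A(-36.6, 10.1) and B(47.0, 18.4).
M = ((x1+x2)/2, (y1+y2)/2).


Mx = (-36.6 + 47.0)/2 = 10.4/2 = 5.2000
My = (10.1 + 18.4)/2 = 28.5/2 = 14.2500

(5.2000, 14.2500)


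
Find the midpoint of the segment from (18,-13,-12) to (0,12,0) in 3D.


Mx = (18+0)/2 = 9.0000
My = (-13+12)/2 = -0.5000
Mz = (-12+0)/2 = -6.0000

M = (9.0000, -0.5000, -6.0000)


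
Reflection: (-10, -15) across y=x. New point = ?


Reflection rule for y=x: (y, x)
(-10, -15) -> (-15, -10)

(-15, -10)


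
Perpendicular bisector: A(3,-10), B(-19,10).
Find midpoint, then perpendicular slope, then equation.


Midpoint = (-8, 0)
Slope of AB = dy/dx = 20/(-22) = -0.9091
Perp slope = -dx/dy = 22/20 = 1.1000
b = My - (perp slope)*Mx = 0 + (-22*(-8))/20 = 0 + 8.8000 = 8.8000

y = 1.1000x + 8.8000


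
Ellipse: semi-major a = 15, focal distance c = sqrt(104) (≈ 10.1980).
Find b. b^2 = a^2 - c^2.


b^2 = 15^2 - (sqrt(104))^2 = 225 - 104 = 121
b = sqrt(121) = 11

b = 11


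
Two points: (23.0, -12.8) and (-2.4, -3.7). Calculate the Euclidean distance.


dx = -2.4 - 23.0 = -25.4
dy = -3.7 + 12.8 = 9.1
d = sqrt(645.16 + 82.81) = sqrt(727.97) = 26.9809

26.9809


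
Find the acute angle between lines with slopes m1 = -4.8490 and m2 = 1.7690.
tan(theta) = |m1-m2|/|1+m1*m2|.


m1-m2 = -6.618
1+m1*m2 = -7.577881
tan(theta) = |-6.618/(-7.577881)| = 0.873331
theta = arctan(|-6.618/(-7.577881)|) = 41.1317 degrees (acute angle)

41.1317 degrees


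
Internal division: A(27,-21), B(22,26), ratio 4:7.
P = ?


Px = (4*22 + 7*27)/11 = 277/11 = 25.1818
Py = (4*26 + 7*(-21))/11 = -43/11 = -3.9091

P = (25.1818, -3.9091)
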